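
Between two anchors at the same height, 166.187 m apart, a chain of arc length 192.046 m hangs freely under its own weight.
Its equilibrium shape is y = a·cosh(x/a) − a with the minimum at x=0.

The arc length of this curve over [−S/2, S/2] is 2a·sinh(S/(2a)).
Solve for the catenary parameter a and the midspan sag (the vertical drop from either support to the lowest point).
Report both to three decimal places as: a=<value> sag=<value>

a=87.936 sag=42.268

seed: a₀ = √(S³/(24(L−S))) = √(166.187³/(24·25.859)) = 85.997156
iter 1: u=0.966235  f(a)=+1.234e+00  f'(a)=-6.594e-01  a ← 85.997156 − (+1.234e+00/-6.594e-01) = 87.868879
iter 2: u=0.945653  f(a)=+4.145e-02  f'(a)=-6.158e-01  a ← 87.868879 − (+4.145e-02/-6.158e-01) = 87.936183
iter 3: u=0.944930  f(a)=+5.033e-05  f'(a)=-6.143e-01  a ← 87.936183 − (+5.033e-05/-6.143e-01) = 87.936265
iter 4: u=0.944929  f(a)=+7.441e-11  f'(a)=-6.143e-01  a ← 87.936265 − (+7.441e-11/-6.143e-01) = 87.936265
iter 5: u=0.944929  f(a)=-2.842e-14  f'(a)=-6.143e-01  a ← 87.936265 − (-2.842e-14/-6.143e-01) = 87.936265
converged: |Δa| < 1e-12 after 5 iterations
sag = a·(cosh(S/(2a)) − 1) = 87.936265·(cosh(0.944929) − 1) = 42.268202
T_max/T_min = cosh(S/(2a)) = 1.480669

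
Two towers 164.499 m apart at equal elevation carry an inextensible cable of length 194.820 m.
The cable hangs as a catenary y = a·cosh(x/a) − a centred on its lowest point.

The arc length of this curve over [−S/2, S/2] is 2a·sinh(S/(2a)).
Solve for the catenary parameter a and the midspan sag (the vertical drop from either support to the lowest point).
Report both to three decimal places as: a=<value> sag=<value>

a=80.287 sag=45.946

seed: a₀ = √(S³/(24(L−S))) = √(164.499³/(24·30.321)) = 78.210941
iter 1: u=1.051637  f(a)=+1.721e+00  f'(a)=-8.646e-01  a ← 78.210941 − (+1.721e+00/-8.646e-01) = 80.202093
iter 2: u=1.025528  f(a)=+6.793e-02  f'(a)=-7.976e-01  a ← 80.202093 − (+6.793e-02/-7.976e-01) = 80.287269
iter 3: u=1.024440  f(a)=+1.154e-04  f'(a)=-7.948e-01  a ← 80.287269 − (+1.154e-04/-7.948e-01) = 80.287414
iter 4: u=1.024438  f(a)=+3.343e-10  f'(a)=-7.948e-01  a ← 80.287414 − (+3.343e-10/-7.948e-01) = 80.287414
iter 5: u=1.024438  f(a)=+0.000e+00  f'(a)=-7.948e-01  a ← 80.287414 − (+0.000e+00/-7.948e-01) = 80.287414
converged: |Δa| < 1e-12 after 5 iterations
sag = a·(cosh(S/(2a)) − 1) = 80.287414·(cosh(1.024438) − 1) = 45.945612
T_max/T_min = cosh(S/(2a)) = 1.572264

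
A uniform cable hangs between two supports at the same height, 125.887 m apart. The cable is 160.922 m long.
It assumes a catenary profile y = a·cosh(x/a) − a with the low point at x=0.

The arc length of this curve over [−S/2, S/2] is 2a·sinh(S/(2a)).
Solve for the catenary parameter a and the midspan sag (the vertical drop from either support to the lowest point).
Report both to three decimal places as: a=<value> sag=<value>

a=50.625 sag=44.437

seed: a₀ = √(S³/(24(L−S))) = √(125.887³/(24·35.035)) = 48.709609
iter 1: u=1.292219  f(a)=+3.044e+00  f'(a)=-1.694e+00  a ← 48.709609 − (+3.044e+00/-1.694e+00) = 50.507153
iter 2: u=1.246229  f(a)=+1.766e-01  f'(a)=-1.502e+00  a ← 50.507153 − (+1.766e-01/-1.502e+00) = 50.624732
iter 3: u=1.243335  f(a)=+6.756e-04  f'(a)=-1.491e+00  a ← 50.624732 − (+6.756e-04/-1.491e+00) = 50.625186
iter 4: u=1.243324  f(a)=+9.969e-09  f'(a)=-1.491e+00  a ← 50.625186 − (+9.969e-09/-1.491e+00) = 50.625186
iter 5: u=1.243324  f(a)=+5.684e-14  f'(a)=-1.491e+00  a ← 50.625186 − (+5.684e-14/-1.491e+00) = 50.625186
converged: |Δa| < 1e-12 after 5 iterations
sag = a·(cosh(S/(2a)) − 1) = 50.625186·(cosh(1.243324) − 1) = 44.437330
T_max/T_min = cosh(S/(2a)) = 1.877771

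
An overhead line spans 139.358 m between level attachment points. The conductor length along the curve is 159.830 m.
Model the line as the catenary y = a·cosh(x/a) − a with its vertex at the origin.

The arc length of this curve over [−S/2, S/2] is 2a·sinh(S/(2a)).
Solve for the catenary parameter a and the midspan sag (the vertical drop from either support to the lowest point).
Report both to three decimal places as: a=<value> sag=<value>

a=75.801 sag=34.345

seed: a₀ = √(S³/(24(L−S))) = √(139.358³/(24·20.472)) = 74.218488
iter 1: u=0.938836  f(a)=+9.214e-01  f'(a)=-6.018e-01  a ← 74.218488 − (+9.214e-01/-6.018e-01) = 75.749406
iter 2: u=0.919862  f(a)=+2.928e-02  f'(a)=-5.641e-01  a ← 75.749406 − (+2.928e-02/-5.641e-01) = 75.801309
iter 3: u=0.919232  f(a)=+3.172e-05  f'(a)=-5.629e-01  a ← 75.801309 − (+3.172e-05/-5.629e-01) = 75.801365
iter 4: u=0.919231  f(a)=+3.732e-11  f'(a)=-5.629e-01  a ← 75.801365 − (+3.732e-11/-5.629e-01) = 75.801365
converged: |Δa| < 1e-12 after 4 iterations
sag = a·(cosh(S/(2a)) − 1) = 75.801365·(cosh(0.919231) − 1) = 34.345147
T_max/T_min = cosh(S/(2a)) = 1.453094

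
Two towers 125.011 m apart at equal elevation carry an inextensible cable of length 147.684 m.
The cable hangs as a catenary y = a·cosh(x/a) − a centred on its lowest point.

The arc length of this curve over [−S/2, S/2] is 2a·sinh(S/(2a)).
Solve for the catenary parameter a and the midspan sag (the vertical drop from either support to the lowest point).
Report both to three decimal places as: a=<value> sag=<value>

a=61.485 sag=34.604

seed: a₀ = √(S³/(24(L−S))) = √(125.011³/(24·22.673)) = 59.918679
iter 1: u=1.043172  f(a)=+1.266e+00  f'(a)=-8.424e-01  a ← 59.918679 − (+1.266e+00/-8.424e-01) = 61.421621
iter 2: u=1.017647  f(a)=+4.920e-02  f'(a)=-7.781e-01  a ← 61.421621 − (+4.920e-02/-7.781e-01) = 61.484855
iter 3: u=1.016600  f(a)=+8.096e-05  f'(a)=-7.755e-01  a ← 61.484855 − (+8.096e-05/-7.755e-01) = 61.484960
iter 4: u=1.016598  f(a)=+2.200e-10  f'(a)=-7.755e-01  a ← 61.484960 − (+2.200e-10/-7.755e-01) = 61.484960
iter 5: u=1.016598  f(a)=-2.842e-14  f'(a)=-7.755e-01  a ← 61.484960 − (-2.842e-14/-7.755e-01) = 61.484960
converged: |Δa| < 1e-12 after 5 iterations
sag = a·(cosh(S/(2a)) − 1) = 61.484960·(cosh(1.016598) − 1) = 34.603756
T_max/T_min = cosh(S/(2a)) = 1.562800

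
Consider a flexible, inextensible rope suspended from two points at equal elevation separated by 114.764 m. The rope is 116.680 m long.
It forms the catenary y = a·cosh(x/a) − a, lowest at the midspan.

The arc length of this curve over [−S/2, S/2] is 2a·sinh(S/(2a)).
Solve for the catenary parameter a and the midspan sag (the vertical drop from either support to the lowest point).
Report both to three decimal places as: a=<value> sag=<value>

seed: a₀ = √(S³/(24(L−S))) = √(114.764³/(24·1.916)) = 181.303063
iter 1: u=0.316498  f(a)=+9.619e-03  f'(a)=-2.135e-02  a ← 181.303063 − (+9.619e-03/-2.135e-02) = 181.753650
iter 2: u=0.315713  f(a)=+3.598e-05  f'(a)=-2.119e-02  a ← 181.753650 − (+3.598e-05/-2.119e-02) = 181.755348
iter 3: u=0.315710  f(a)=+5.075e-10  f'(a)=-2.119e-02  a ← 181.755348 − (+5.075e-10/-2.119e-02) = 181.755348
iter 4: u=0.315710  f(a)=-4.263e-14  f'(a)=-2.119e-02  a ← 181.755348 − (-4.263e-14/-2.119e-02) = 181.755348
converged: |Δa| < 1e-12 after 4 iterations
sag = a·(cosh(S/(2a)) − 1) = 181.755348·(cosh(0.315710) − 1) = 9.133526
T_max/T_min = cosh(S/(2a)) = 1.050252

a=181.755 sag=9.134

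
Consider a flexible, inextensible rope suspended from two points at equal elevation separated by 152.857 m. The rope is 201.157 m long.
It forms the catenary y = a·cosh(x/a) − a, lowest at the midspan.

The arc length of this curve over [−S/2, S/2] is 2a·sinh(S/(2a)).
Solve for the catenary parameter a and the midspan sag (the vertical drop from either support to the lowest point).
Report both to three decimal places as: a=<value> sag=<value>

seed: a₀ = √(S³/(24(L−S))) = √(152.857³/(24·48.300)) = 55.507135
iter 1: u=1.376913  f(a)=+4.791e+00  f'(a)=-2.093e+00  a ← 55.507135 − (+4.791e+00/-2.093e+00) = 57.795651
iter 2: u=1.322392  f(a)=+3.122e-01  f'(a)=-1.829e+00  a ← 57.795651 − (+3.122e-01/-1.829e+00) = 57.966386
iter 3: u=1.318497  f(a)=+1.530e-03  f'(a)=-1.811e+00  a ← 57.966386 − (+1.530e-03/-1.811e+00) = 57.967231
iter 4: u=1.318478  f(a)=+3.717e-08  f'(a)=-1.811e+00  a ← 57.967231 − (+3.717e-08/-1.811e+00) = 57.967231
iter 5: u=1.318478  f(a)=+0.000e+00  f'(a)=-1.811e+00  a ← 57.967231 − (+0.000e+00/-1.811e+00) = 57.967231
converged: |Δa| < 1e-12 after 5 iterations
sag = a·(cosh(S/(2a)) − 1) = 57.967231·(cosh(1.318478) − 1) = 58.119954
T_max/T_min = cosh(S/(2a)) = 2.002635

a=57.967 sag=58.120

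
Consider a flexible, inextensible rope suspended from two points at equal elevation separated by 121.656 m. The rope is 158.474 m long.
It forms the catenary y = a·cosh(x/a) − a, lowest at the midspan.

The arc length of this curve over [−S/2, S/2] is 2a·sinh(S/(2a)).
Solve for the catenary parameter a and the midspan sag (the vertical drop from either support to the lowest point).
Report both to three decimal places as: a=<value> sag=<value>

a=47.061 sag=45.098

seed: a₀ = √(S³/(24(L−S))) = √(121.656³/(24·36.818)) = 45.140315
iter 1: u=1.347532  f(a)=+3.491e+00  f'(a)=-1.947e+00  a ← 45.140315 − (+3.491e+00/-1.947e+00) = 46.933012
iter 2: u=1.296060  f(a)=+2.187e-01  f'(a)=-1.710e+00  a ← 46.933012 − (+2.187e-01/-1.710e+00) = 47.060907
iter 3: u=1.292538  f(a)=+9.857e-04  f'(a)=-1.695e+00  a ← 47.060907 − (+9.857e-04/-1.695e+00) = 47.061489
iter 4: u=1.292522  f(a)=+2.022e-08  f'(a)=-1.695e+00  a ← 47.061489 − (+2.022e-08/-1.695e+00) = 47.061489
iter 5: u=1.292522  f(a)=+0.000e+00  f'(a)=-1.695e+00  a ← 47.061489 − (+0.000e+00/-1.695e+00) = 47.061489
converged: |Δa| < 1e-12 after 5 iterations
sag = a·(cosh(S/(2a)) − 1) = 47.061489·(cosh(1.292522) − 1) = 45.097536
T_max/T_min = cosh(S/(2a)) = 1.958268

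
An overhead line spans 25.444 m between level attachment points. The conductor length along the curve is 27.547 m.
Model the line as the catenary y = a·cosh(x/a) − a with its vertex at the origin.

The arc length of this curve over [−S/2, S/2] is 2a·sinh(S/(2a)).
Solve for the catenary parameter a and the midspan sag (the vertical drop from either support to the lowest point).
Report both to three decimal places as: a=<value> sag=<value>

seed: a₀ = √(S³/(24(L−S))) = √(25.444³/(24·2.103)) = 18.065618
iter 1: u=0.704211  f(a)=+5.277e-02  f'(a)=-2.446e-01  a ← 18.065618 − (+5.277e-02/-2.446e-01) = 18.281365
iter 2: u=0.695900  f(a)=+9.601e-04  f'(a)=-2.357e-01  a ← 18.281365 − (+9.601e-04/-2.357e-01) = 18.285437
iter 3: u=0.695745  f(a)=+3.310e-07  f'(a)=-2.356e-01  a ← 18.285437 − (+3.310e-07/-2.356e-01) = 18.285439
iter 4: u=0.695745  f(a)=+3.908e-14  f'(a)=-2.356e-01  a ← 18.285439 − (+3.908e-14/-2.356e-01) = 18.285439
converged: |Δa| < 1e-12 after 4 iterations
sag = a·(cosh(S/(2a)) − 1) = 18.285439·(cosh(0.695745) − 1) = 4.607062
T_max/T_min = cosh(S/(2a)) = 1.251952

a=18.285 sag=4.607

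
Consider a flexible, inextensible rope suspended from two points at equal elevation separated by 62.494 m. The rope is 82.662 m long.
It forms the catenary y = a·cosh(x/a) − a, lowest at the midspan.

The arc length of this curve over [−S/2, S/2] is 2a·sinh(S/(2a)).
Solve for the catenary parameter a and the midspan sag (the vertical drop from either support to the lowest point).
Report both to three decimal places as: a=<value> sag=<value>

a=23.471 sag=24.060

seed: a₀ = √(S³/(24(L−S))) = √(62.494³/(24·20.168)) = 22.455382
iter 1: u=1.391515  f(a)=+2.045e+00  f'(a)=-2.169e+00  a ← 22.455382 − (+2.045e+00/-2.169e+00) = 23.398232
iter 2: u=1.335443  f(a)=+1.359e-01  f'(a)=-1.890e+00  a ← 23.398232 − (+1.359e-01/-1.890e+00) = 23.470129
iter 3: u=1.331352  f(a)=+6.939e-04  f'(a)=-1.870e+00  a ← 23.470129 − (+6.939e-04/-1.870e+00) = 23.470500
iter 4: u=1.331331  f(a)=+1.831e-08  f'(a)=-1.870e+00  a ← 23.470500 − (+1.831e-08/-1.870e+00) = 23.470500
iter 5: u=1.331331  f(a)=-1.421e-14  f'(a)=-1.870e+00  a ← 23.470500 − (-1.421e-14/-1.870e+00) = 23.470500
converged: |Δa| < 1e-12 after 5 iterations
sag = a·(cosh(S/(2a)) − 1) = 23.470500·(cosh(1.331331) − 1) = 24.059658
T_max/T_min = cosh(S/(2a)) = 2.025102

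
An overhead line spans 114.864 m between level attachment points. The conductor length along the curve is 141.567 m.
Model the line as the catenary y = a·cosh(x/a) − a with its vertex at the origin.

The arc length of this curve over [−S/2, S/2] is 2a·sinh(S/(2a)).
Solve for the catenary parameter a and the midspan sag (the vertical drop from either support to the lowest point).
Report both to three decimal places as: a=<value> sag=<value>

a=50.241 sag=36.560

seed: a₀ = √(S³/(24(L−S))) = √(114.864³/(24·26.703)) = 48.628431
iter 1: u=1.181037  f(a)=+1.925e+00  f'(a)=-1.259e+00  a ← 48.628431 − (+1.925e+00/-1.259e+00) = 50.157413
iter 2: u=1.145035  f(a)=+9.454e-02  f'(a)=-1.138e+00  a ← 50.157413 − (+9.454e-02/-1.138e+00) = 50.240461
iter 3: u=1.143142  f(a)=+2.540e-04  f'(a)=-1.132e+00  a ← 50.240461 − (+2.540e-04/-1.132e+00) = 50.240686
iter 4: u=1.143137  f(a)=+1.844e-09  f'(a)=-1.132e+00  a ← 50.240686 − (+1.844e-09/-1.132e+00) = 50.240686
iter 5: u=1.143137  f(a)=+0.000e+00  f'(a)=-1.132e+00  a ← 50.240686 − (+0.000e+00/-1.132e+00) = 50.240686
converged: |Δa| < 1e-12 after 5 iterations
sag = a·(cosh(S/(2a)) − 1) = 50.240686·(cosh(1.143137) − 1) = 36.560411
T_max/T_min = cosh(S/(2a)) = 1.727705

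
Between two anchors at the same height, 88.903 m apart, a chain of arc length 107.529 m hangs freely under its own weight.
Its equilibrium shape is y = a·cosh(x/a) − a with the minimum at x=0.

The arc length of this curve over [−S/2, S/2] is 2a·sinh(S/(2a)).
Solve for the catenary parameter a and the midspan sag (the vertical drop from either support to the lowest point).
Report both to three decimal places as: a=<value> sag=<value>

seed: a₀ = √(S³/(24(L−S))) = √(88.903³/(24·18.626)) = 39.646897
iter 1: u=1.121185  f(a)=+1.206e+00  f'(a)=-1.063e+00  a ← 39.646897 − (+1.206e+00/-1.063e+00) = 40.781611
iter 2: u=1.089989  f(a)=+5.373e-02  f'(a)=-9.703e-01  a ← 40.781611 − (+5.373e-02/-9.703e-01) = 40.836981
iter 3: u=1.088511  f(a)=+1.176e-04  f'(a)=-9.661e-01  a ← 40.836981 − (+1.176e-04/-9.661e-01) = 40.837103
iter 4: u=1.088508  f(a)=+5.658e-10  f'(a)=-9.661e-01  a ← 40.837103 − (+5.658e-10/-9.661e-01) = 40.837103
iter 5: u=1.088508  f(a)=+1.421e-14  f'(a)=-9.661e-01  a ← 40.837103 − (+1.421e-14/-9.661e-01) = 40.837103
converged: |Δa| < 1e-12 after 5 iterations
sag = a·(cosh(S/(2a)) − 1) = 40.837103·(cosh(1.088508) − 1) = 26.678010
T_max/T_min = cosh(S/(2a)) = 1.653279

a=40.837 sag=26.678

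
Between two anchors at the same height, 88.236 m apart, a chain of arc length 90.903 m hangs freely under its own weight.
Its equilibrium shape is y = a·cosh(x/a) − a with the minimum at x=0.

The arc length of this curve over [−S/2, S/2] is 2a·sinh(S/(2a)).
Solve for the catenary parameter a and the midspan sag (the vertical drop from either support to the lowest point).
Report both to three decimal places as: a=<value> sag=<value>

a=104.064 sag=9.493

seed: a₀ = √(S³/(24(L−S))) = √(88.236³/(24·2.667)) = 103.598052
iter 1: u=0.425857  f(a)=+2.429e-02  f'(a)=-5.243e-02  a ← 103.598052 − (+2.429e-02/-5.243e-02) = 104.061328
iter 2: u=0.423962  f(a)=+1.639e-04  f'(a)=-5.172e-02  a ← 104.061328 − (+1.639e-04/-5.172e-02) = 104.064497
iter 3: u=0.423949  f(a)=+7.575e-09  f'(a)=-5.172e-02  a ← 104.064497 − (+7.575e-09/-5.172e-02) = 104.064497
iter 4: u=0.423949  f(a)=-1.421e-14  f'(a)=-5.172e-02  a ← 104.064497 − (-1.421e-14/-5.172e-02) = 104.064497
converged: |Δa| < 1e-12 after 4 iterations
sag = a·(cosh(S/(2a)) − 1) = 104.064497·(cosh(0.423949) − 1) = 9.492794
T_max/T_min = cosh(S/(2a)) = 1.091220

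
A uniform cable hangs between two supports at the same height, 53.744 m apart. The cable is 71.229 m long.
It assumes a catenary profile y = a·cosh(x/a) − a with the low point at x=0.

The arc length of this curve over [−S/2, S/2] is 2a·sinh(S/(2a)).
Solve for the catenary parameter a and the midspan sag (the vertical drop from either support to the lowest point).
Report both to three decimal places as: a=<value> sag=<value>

seed: a₀ = √(S³/(24(L−S))) = √(53.744³/(24·17.485)) = 19.233421
iter 1: u=1.397151  f(a)=+1.788e+00  f'(a)=-2.199e+00  a ← 19.233421 − (+1.788e+00/-2.199e+00) = 20.046637
iter 2: u=1.340474  f(a)=+1.197e-01  f'(a)=-1.913e+00  a ← 20.046637 − (+1.197e-01/-1.913e+00) = 20.109171
iter 3: u=1.336306  f(a)=+6.208e-04  f'(a)=-1.894e+00  a ← 20.109171 − (+6.208e-04/-1.894e+00) = 20.109499
iter 4: u=1.336284  f(a)=+1.690e-08  f'(a)=-1.894e+00  a ← 20.109499 − (+1.690e-08/-1.894e+00) = 20.109499
iter 5: u=1.336284  f(a)=+0.000e+00  f'(a)=-1.894e+00  a ← 20.109499 − (+0.000e+00/-1.894e+00) = 20.109499
converged: |Δa| < 1e-12 after 5 iterations
sag = a·(cosh(S/(2a)) − 1) = 20.109499·(cosh(1.336284) − 1) = 20.790190
T_max/T_min = cosh(S/(2a)) = 2.033849

a=20.109 sag=20.790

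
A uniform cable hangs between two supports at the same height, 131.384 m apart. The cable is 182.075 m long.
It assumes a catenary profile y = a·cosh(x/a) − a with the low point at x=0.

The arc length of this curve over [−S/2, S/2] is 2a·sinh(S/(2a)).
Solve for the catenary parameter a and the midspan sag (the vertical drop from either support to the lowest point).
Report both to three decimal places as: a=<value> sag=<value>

seed: a₀ = √(S³/(24(L−S))) = √(131.384³/(24·50.691)) = 43.176026
iter 1: u=1.521492  f(a)=+6.201e+00  f'(a)=-2.939e+00  a ← 43.176026 − (+6.201e+00/-2.939e+00) = 45.286331
iter 2: u=1.450592  f(a)=+4.836e-01  f'(a)=-2.497e+00  a ← 45.286331 − (+4.836e-01/-2.497e+00) = 45.480057
iter 3: u=1.444413  f(a)=+3.492e-03  f'(a)=-2.461e+00  a ← 45.480057 − (+3.492e-03/-2.461e+00) = 45.481476
iter 4: u=1.444368  f(a)=+1.849e-07  f'(a)=-2.460e+00  a ← 45.481476 − (+1.849e-07/-2.460e+00) = 45.481476
iter 5: u=1.444368  f(a)=-5.684e-14  f'(a)=-2.460e+00  a ← 45.481476 − (-5.684e-14/-2.460e+00) = 45.481476
converged: |Δa| < 1e-12 after 5 iterations
sag = a·(cosh(S/(2a)) − 1) = 45.481476·(cosh(1.444368) − 1) = 56.284879
T_max/T_min = cosh(S/(2a)) = 2.237534

a=45.481 sag=56.285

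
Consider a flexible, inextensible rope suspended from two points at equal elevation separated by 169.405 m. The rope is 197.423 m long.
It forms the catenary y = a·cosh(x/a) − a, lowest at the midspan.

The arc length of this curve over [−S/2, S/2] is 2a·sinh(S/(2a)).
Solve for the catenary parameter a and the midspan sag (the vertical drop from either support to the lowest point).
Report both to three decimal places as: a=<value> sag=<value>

a=87.062 sag=44.558

seed: a₀ = √(S³/(24(L−S))) = √(169.405³/(24·28.018)) = 85.028624
iter 1: u=0.996165  f(a)=+1.423e+00  f'(a)=-7.268e-01  a ← 85.028624 − (+1.423e+00/-7.268e-01) = 86.987221
iter 2: u=0.973735  f(a)=+5.067e-02  f'(a)=-6.759e-01  a ← 86.987221 − (+5.067e-02/-6.759e-01) = 87.062190
iter 3: u=0.972897  f(a)=+6.945e-05  f'(a)=-6.740e-01  a ← 87.062190 − (+6.945e-05/-6.740e-01) = 87.062293
iter 4: u=0.972895  f(a)=+1.309e-10  f'(a)=-6.740e-01  a ← 87.062293 − (+1.309e-10/-6.740e-01) = 87.062293
iter 5: u=0.972895  f(a)=-2.842e-14  f'(a)=-6.740e-01  a ← 87.062293 − (-2.842e-14/-6.740e-01) = 87.062293
converged: |Δa| < 1e-12 after 5 iterations
sag = a·(cosh(S/(2a)) − 1) = 87.062293·(cosh(0.972895) − 1) = 44.557626
T_max/T_min = cosh(S/(2a)) = 1.511790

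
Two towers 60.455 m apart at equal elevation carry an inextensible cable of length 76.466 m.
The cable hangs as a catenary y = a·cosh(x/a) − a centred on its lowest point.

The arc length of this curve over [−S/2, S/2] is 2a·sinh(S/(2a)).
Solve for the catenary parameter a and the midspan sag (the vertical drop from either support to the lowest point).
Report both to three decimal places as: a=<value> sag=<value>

seed: a₀ = √(S³/(24(L−S))) = √(60.455³/(24·16.011)) = 23.979134
iter 1: u=1.260575  f(a)=+1.321e+00  f'(a)=-1.560e+00  a ← 23.979134 − (+1.321e+00/-1.560e+00) = 24.826125
iter 2: u=1.217568  f(a)=+7.324e-02  f'(a)=-1.391e+00  a ← 24.826125 − (+7.324e-02/-1.391e+00) = 24.878757
iter 3: u=1.214992  f(a)=+2.542e-04  f'(a)=-1.382e+00  a ← 24.878757 − (+2.542e-04/-1.382e+00) = 24.878941
iter 4: u=1.214983  f(a)=+3.086e-09  f'(a)=-1.382e+00  a ← 24.878941 − (+3.086e-09/-1.382e+00) = 24.878941
iter 5: u=1.214983  f(a)=+0.000e+00  f'(a)=-1.382e+00  a ← 24.878941 − (+0.000e+00/-1.382e+00) = 24.878941
converged: |Δa| < 1e-12 after 5 iterations
sag = a·(cosh(S/(2a)) − 1) = 24.878941·(cosh(1.214983) − 1) = 20.736012
T_max/T_min = cosh(S/(2a)) = 1.833476

a=24.879 sag=20.736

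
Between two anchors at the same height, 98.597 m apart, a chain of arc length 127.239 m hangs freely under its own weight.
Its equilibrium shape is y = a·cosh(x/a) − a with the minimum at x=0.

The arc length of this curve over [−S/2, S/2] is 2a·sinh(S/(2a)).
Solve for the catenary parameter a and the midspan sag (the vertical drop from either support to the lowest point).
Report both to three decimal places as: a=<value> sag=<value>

seed: a₀ = √(S³/(24(L−S))) = √(98.597³/(24·28.642)) = 37.341199
iter 1: u=1.320217  f(a)=+2.602e+00  f'(a)=-1.819e+00  a ← 37.341199 − (+2.602e+00/-1.819e+00) = 38.772070
iter 2: u=1.271495  f(a)=+1.571e-01  f'(a)=-1.605e+00  a ← 38.772070 − (+1.571e-01/-1.605e+00) = 38.869911
iter 3: u=1.268295  f(a)=+6.533e-04  f'(a)=-1.592e+00  a ← 38.869911 − (+6.533e-04/-1.592e+00) = 38.870322
iter 4: u=1.268281  f(a)=+1.141e-08  f'(a)=-1.592e+00  a ← 38.870322 − (+1.141e-08/-1.592e+00) = 38.870322
iter 5: u=1.268281  f(a)=+1.421e-14  f'(a)=-1.592e+00  a ← 38.870322 − (+1.421e-14/-1.592e+00) = 38.870322
converged: |Δa| < 1e-12 after 5 iterations
sag = a·(cosh(S/(2a)) − 1) = 38.870322·(cosh(1.268281) − 1) = 35.683972
T_max/T_min = cosh(S/(2a)) = 1.918026

a=38.870 sag=35.684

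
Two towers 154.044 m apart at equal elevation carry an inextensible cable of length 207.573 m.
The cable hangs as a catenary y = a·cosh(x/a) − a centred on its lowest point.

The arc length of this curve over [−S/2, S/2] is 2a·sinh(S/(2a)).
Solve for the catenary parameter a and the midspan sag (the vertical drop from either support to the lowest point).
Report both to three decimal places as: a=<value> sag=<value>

a=55.926 sag=61.970

seed: a₀ = √(S³/(24(L−S))) = √(154.044³/(24·53.529)) = 53.341717
iter 1: u=1.443936  f(a)=+5.865e+00  f'(a)=-2.458e+00  a ← 53.341717 − (+5.865e+00/-2.458e+00) = 55.728117
iter 2: u=1.382103  f(a)=+4.166e-01  f'(a)=-2.120e+00  a ← 55.728117 − (+4.166e-01/-2.120e+00) = 55.924613
iter 3: u=1.377247  f(a)=+2.457e-03  f'(a)=-2.095e+00  a ← 55.924613 − (+2.457e-03/-2.095e+00) = 55.925785
iter 4: u=1.377218  f(a)=+8.653e-08  f'(a)=-2.095e+00  a ← 55.925785 − (+8.653e-08/-2.095e+00) = 55.925785
iter 5: u=1.377218  f(a)=+0.000e+00  f'(a)=-2.095e+00  a ← 55.925785 − (+0.000e+00/-2.095e+00) = 55.925785
converged: |Δa| < 1e-12 after 5 iterations
sag = a·(cosh(S/(2a)) − 1) = 55.925785·(cosh(1.377218) − 1) = 61.969639
T_max/T_min = cosh(S/(2a)) = 2.108069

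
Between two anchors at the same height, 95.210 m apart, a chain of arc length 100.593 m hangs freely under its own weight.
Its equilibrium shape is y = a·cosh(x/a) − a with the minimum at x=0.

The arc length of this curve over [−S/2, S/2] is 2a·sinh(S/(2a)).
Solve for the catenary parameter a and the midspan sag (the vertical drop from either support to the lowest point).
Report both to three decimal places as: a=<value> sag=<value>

seed: a₀ = √(S³/(24(L−S))) = √(95.210³/(24·5.383)) = 81.734618
iter 1: u=0.582434  f(a)=+9.204e-02  f'(a)=-1.362e-01  a ← 81.734618 − (+9.204e-02/-1.362e-01) = 82.410214
iter 2: u=0.577659  f(a)=+1.154e-03  f'(a)=-1.328e-01  a ← 82.410214 − (+1.154e-03/-1.328e-01) = 82.418899
iter 3: u=0.577598  f(a)=+1.864e-07  f'(a)=-1.328e-01  a ← 82.418899 − (+1.864e-07/-1.328e-01) = 82.418900
iter 4: u=0.577598  f(a)=+0.000e+00  f'(a)=-1.328e-01  a ← 82.418900 − (+0.000e+00/-1.328e-01) = 82.418900
converged: |Δa| < 1e-12 after 4 iterations
sag = a·(cosh(S/(2a)) − 1) = 82.418900·(cosh(0.577598) − 1) = 14.134779
T_max/T_min = cosh(S/(2a)) = 1.171499

a=82.419 sag=14.135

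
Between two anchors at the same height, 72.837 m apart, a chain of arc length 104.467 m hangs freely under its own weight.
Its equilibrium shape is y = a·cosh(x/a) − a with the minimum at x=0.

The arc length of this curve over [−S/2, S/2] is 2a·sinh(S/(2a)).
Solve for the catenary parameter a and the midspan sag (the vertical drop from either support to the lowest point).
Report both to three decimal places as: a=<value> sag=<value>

seed: a₀ = √(S³/(24(L−S))) = √(72.837³/(24·31.630)) = 22.561754
iter 1: u=1.614170  f(a)=+4.386e+00  f'(a)=-3.606e+00  a ← 22.561754 − (+4.386e+00/-3.606e+00) = 23.778072
iter 2: u=1.531600  f(a)=+3.796e-01  f'(a)=-3.006e+00  a ← 23.778072 − (+3.796e-01/-3.006e+00) = 23.904353
iter 3: u=1.523509  f(a)=+3.440e-03  f'(a)=-2.952e+00  a ← 23.904353 − (+3.440e-03/-2.952e+00) = 23.905519
iter 4: u=1.523435  f(a)=+2.881e-07  f'(a)=-2.952e+00  a ← 23.905519 − (+2.881e-07/-2.952e+00) = 23.905519
iter 5: u=1.523435  f(a)=-1.421e-14  f'(a)=-2.952e+00  a ← 23.905519 − (-1.421e-14/-2.952e+00) = 23.905519
converged: |Δa| < 1e-12 after 5 iterations
sag = a·(cosh(S/(2a)) − 1) = 23.905519·(cosh(1.523435) − 1) = 33.538474
T_max/T_min = cosh(S/(2a)) = 2.402959

a=23.906 sag=33.538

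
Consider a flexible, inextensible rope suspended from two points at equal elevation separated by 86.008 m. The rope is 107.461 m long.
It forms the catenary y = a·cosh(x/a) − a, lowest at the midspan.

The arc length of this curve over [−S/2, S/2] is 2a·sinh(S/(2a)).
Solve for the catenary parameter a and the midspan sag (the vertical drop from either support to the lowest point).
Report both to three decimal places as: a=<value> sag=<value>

seed: a₀ = √(S³/(24(L−S))) = √(86.008³/(24·21.453)) = 35.152696
iter 1: u=1.223349  f(a)=+1.664e+00  f'(a)=-1.413e+00  a ← 35.152696 − (+1.664e+00/-1.413e+00) = 36.329909
iter 2: u=1.183708  f(a)=+8.723e-02  f'(a)=-1.269e+00  a ← 36.329909 − (+8.723e-02/-1.269e+00) = 36.398668
iter 3: u=1.181472  f(a)=+2.691e-04  f'(a)=-1.261e+00  a ← 36.398668 − (+2.691e-04/-1.261e+00) = 36.398882
iter 4: u=1.181465  f(a)=+2.580e-09  f'(a)=-1.261e+00  a ← 36.398882 − (+2.580e-09/-1.261e+00) = 36.398882
iter 5: u=1.181465  f(a)=+1.421e-14  f'(a)=-1.261e+00  a ← 36.398882 − (+1.421e-14/-1.261e+00) = 36.398882
converged: |Δa| < 1e-12 after 5 iterations
sag = a·(cosh(S/(2a)) − 1) = 36.398882·(cosh(1.181465) − 1) = 28.499849
T_max/T_min = cosh(S/(2a)) = 1.782987

a=36.399 sag=28.500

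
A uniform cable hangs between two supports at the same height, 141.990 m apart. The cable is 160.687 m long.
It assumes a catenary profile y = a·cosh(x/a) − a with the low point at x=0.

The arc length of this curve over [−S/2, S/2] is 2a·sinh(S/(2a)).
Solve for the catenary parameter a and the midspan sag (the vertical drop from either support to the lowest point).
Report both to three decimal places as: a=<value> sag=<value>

a=81.404 sag=32.971

seed: a₀ = √(S³/(24(L−S))) = √(141.990³/(24·18.697)) = 79.872091
iter 1: u=0.888859  f(a)=+7.526e-01  f'(a)=-5.062e-01  a ← 79.872091 − (+7.526e-01/-5.062e-01) = 81.358879
iter 2: u=0.872615  f(a)=+2.153e-02  f'(a)=-4.776e-01  a ← 81.358879 − (+2.153e-02/-4.776e-01) = 81.403954
iter 3: u=0.872132  f(a)=+1.877e-05  f'(a)=-4.768e-01  a ← 81.403954 − (+1.877e-05/-4.768e-01) = 81.403993
iter 4: u=0.872132  f(a)=+1.427e-11  f'(a)=-4.768e-01  a ← 81.403993 − (+1.427e-11/-4.768e-01) = 81.403993
converged: |Δa| < 1e-12 after 4 iterations
sag = a·(cosh(S/(2a)) − 1) = 81.403993·(cosh(0.872132) − 1) = 32.971214
T_max/T_min = cosh(S/(2a)) = 1.405032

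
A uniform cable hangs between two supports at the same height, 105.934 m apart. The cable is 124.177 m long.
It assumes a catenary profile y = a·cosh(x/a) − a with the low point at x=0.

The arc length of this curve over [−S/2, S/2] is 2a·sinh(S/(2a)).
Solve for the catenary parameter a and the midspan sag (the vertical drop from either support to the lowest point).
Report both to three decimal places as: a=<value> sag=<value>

a=53.403 sag=28.492

seed: a₀ = √(S³/(24(L−S))) = √(105.934³/(24·18.243)) = 52.107388
iter 1: u=1.016497  f(a)=+9.660e-01  f'(a)=-7.753e-01  a ← 52.107388 − (+9.660e-01/-7.753e-01) = 53.353412
iter 2: u=0.992758  f(a)=+3.574e-02  f'(a)=-7.189e-01  a ← 53.353412 − (+3.574e-02/-7.189e-01) = 53.403122
iter 3: u=0.991833  f(a)=+5.307e-05  f'(a)=-7.167e-01  a ← 53.403122 − (+5.307e-05/-7.167e-01) = 53.403196
iter 4: u=0.991832  f(a)=+1.174e-10  f'(a)=-7.167e-01  a ← 53.403196 − (+1.174e-10/-7.167e-01) = 53.403196
iter 5: u=0.991832  f(a)=+0.000e+00  f'(a)=-7.167e-01  a ← 53.403196 − (+0.000e+00/-7.167e-01) = 53.403196
converged: |Δa| < 1e-12 after 5 iterations
sag = a·(cosh(S/(2a)) − 1) = 53.403196·(cosh(0.991832) − 1) = 28.492366
T_max/T_min = cosh(S/(2a)) = 1.533533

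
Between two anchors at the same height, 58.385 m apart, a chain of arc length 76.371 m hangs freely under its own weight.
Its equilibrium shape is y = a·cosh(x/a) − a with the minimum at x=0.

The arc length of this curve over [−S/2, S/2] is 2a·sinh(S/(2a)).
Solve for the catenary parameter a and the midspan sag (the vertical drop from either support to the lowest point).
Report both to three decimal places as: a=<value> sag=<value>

seed: a₀ = √(S³/(24(L−S))) = √(58.385³/(24·17.986)) = 21.472322
iter 1: u=1.359541  f(a)=+1.737e+00  f'(a)=-2.006e+00  a ← 21.472322 − (+1.737e+00/-2.006e+00) = 22.338332
iter 2: u=1.306834  f(a)=+1.106e-01  f'(a)=-1.758e+00  a ← 22.338332 − (+1.106e-01/-1.758e+00) = 22.401262
iter 3: u=1.303163  f(a)=+5.161e-04  f'(a)=-1.742e+00  a ← 22.401262 − (+5.161e-04/-1.742e+00) = 22.401559
iter 4: u=1.303146  f(a)=+1.135e-08  f'(a)=-1.742e+00  a ← 22.401559 − (+1.135e-08/-1.742e+00) = 22.401559
iter 5: u=1.303146  f(a)=-1.421e-14  f'(a)=-1.742e+00  a ← 22.401559 − (-1.421e-14/-1.742e+00) = 22.401559
converged: |Δa| < 1e-12 after 5 iterations
sag = a·(cosh(S/(2a)) − 1) = 22.401559·(cosh(1.303146) − 1) = 21.869902
T_max/T_min = cosh(S/(2a)) = 1.976267

a=22.402 sag=21.870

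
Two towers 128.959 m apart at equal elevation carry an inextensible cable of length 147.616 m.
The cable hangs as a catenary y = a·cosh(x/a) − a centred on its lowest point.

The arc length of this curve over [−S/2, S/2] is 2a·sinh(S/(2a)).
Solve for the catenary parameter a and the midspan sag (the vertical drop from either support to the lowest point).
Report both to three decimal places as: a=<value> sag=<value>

a=70.661 sag=31.518

seed: a₀ = √(S³/(24(L−S))) = √(128.959³/(24·18.657)) = 69.207149
iter 1: u=0.931688  f(a)=+8.267e-01  f'(a)=-5.874e-01  a ← 69.207149 − (+8.267e-01/-5.874e-01) = 70.614430
iter 2: u=0.913121  f(a)=+2.589e-02  f'(a)=-5.512e-01  a ← 70.614430 − (+2.589e-02/-5.512e-01) = 70.661400
iter 3: u=0.912514  f(a)=+2.721e-05  f'(a)=-5.500e-01  a ← 70.661400 − (+2.721e-05/-5.500e-01) = 70.661450
iter 4: u=0.912513  f(a)=+3.013e-11  f'(a)=-5.500e-01  a ← 70.661450 − (+3.013e-11/-5.500e-01) = 70.661450
converged: |Δa| < 1e-12 after 4 iterations
sag = a·(cosh(S/(2a)) − 1) = 70.661450·(cosh(0.912513) − 1) = 31.518105
T_max/T_min = cosh(S/(2a)) = 1.446044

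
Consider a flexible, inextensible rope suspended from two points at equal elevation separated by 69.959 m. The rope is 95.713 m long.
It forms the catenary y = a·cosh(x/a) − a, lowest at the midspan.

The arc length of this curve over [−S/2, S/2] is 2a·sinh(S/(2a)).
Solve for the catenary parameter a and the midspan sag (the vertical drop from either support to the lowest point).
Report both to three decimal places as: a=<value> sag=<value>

seed: a₀ = √(S³/(24(L−S))) = √(69.959³/(24·25.754)) = 23.536258
iter 1: u=1.486196  f(a)=+2.999e+00  f'(a)=-2.712e+00  a ← 23.536258 − (+2.999e+00/-2.712e+00) = 24.642080
iter 2: u=1.419503  f(a)=+2.243e-01  f'(a)=-2.320e+00  a ← 24.642080 − (+2.243e-01/-2.320e+00) = 24.738758
iter 3: u=1.413955  f(a)=+1.479e-03  f'(a)=-2.289e+00  a ← 24.738758 − (+1.479e-03/-2.289e+00) = 24.739404
iter 4: u=1.413918  f(a)=+6.524e-08  f'(a)=-2.289e+00  a ← 24.739404 − (+6.524e-08/-2.289e+00) = 24.739404
iter 5: u=1.413918  f(a)=-1.421e-14  f'(a)=-2.289e+00  a ← 24.739404 − (-1.421e-14/-2.289e+00) = 24.739404
converged: |Δa| < 1e-12 after 5 iterations
sag = a·(cosh(S/(2a)) − 1) = 24.739404·(cosh(1.413918) − 1) = 29.133434
T_max/T_min = cosh(S/(2a)) = 2.177613

a=24.739 sag=29.133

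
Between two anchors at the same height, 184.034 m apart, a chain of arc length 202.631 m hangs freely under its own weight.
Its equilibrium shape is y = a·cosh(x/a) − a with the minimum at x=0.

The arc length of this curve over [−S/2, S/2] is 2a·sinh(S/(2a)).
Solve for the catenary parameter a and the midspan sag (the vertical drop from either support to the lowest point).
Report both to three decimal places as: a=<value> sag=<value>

seed: a₀ = √(S³/(24(L−S))) = √(184.034³/(24·18.597)) = 118.173482
iter 1: u=0.778660  f(a)=+5.720e-01  f'(a)=-3.342e-01  a ← 118.173482 − (+5.720e-01/-3.342e-01) = 119.884779
iter 2: u=0.767545  f(a)=+1.266e-02  f'(a)=-3.196e-01  a ← 119.884779 − (+1.266e-02/-3.196e-01) = 119.924397
iter 3: u=0.767292  f(a)=+6.516e-06  f'(a)=-3.193e-01  a ← 119.924397 − (+6.516e-06/-3.193e-01) = 119.924418
iter 4: u=0.767292  f(a)=+1.762e-12  f'(a)=-3.193e-01  a ← 119.924418 − (+1.762e-12/-3.193e-01) = 119.924418
converged: |Δa| < 1e-12 after 4 iterations
sag = a·(cosh(S/(2a)) − 1) = 119.924418·(cosh(0.767292) − 1) = 37.068246
T_max/T_min = cosh(S/(2a)) = 1.309097

a=119.924 sag=37.068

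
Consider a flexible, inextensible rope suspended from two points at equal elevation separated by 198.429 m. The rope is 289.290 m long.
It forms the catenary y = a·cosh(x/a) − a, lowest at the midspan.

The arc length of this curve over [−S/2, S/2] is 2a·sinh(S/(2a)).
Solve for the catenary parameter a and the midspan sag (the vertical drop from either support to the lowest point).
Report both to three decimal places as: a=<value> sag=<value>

a=63.600 sag=94.410

seed: a₀ = √(S³/(24(L−S))) = √(198.429³/(24·90.861)) = 59.856778
iter 1: u=1.657532  f(a)=+1.333e+01  f'(a)=-3.956e+00  a ← 59.856778 − (+1.333e+01/-3.956e+00) = 63.226198
iter 2: u=1.569199  f(a)=+1.208e+00  f'(a)=-3.269e+00  a ← 63.226198 − (+1.208e+00/-3.269e+00) = 63.595881
iter 3: u=1.560077  f(a)=+1.212e-02  f'(a)=-3.203e+00  a ← 63.595881 − (+1.212e-02/-3.203e+00) = 63.599664
iter 4: u=1.559985  f(a)=+1.245e-06  f'(a)=-3.203e+00  a ← 63.599664 − (+1.245e-06/-3.203e+00) = 63.599664
iter 5: u=1.559985  f(a)=+5.684e-14  f'(a)=-3.203e+00  a ← 63.599664 − (+5.684e-14/-3.203e+00) = 63.599664
converged: |Δa| < 1e-12 after 5 iterations
sag = a·(cosh(S/(2a)) − 1) = 63.599664·(cosh(1.559985) − 1) = 94.410125
T_max/T_min = cosh(S/(2a)) = 2.484444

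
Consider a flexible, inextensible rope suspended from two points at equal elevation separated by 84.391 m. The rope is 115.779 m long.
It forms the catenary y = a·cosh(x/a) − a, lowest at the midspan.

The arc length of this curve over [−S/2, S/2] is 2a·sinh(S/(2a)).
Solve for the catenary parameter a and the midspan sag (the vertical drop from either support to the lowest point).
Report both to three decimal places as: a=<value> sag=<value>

a=29.704 sag=35.362

seed: a₀ = √(S³/(24(L−S))) = √(84.391³/(24·31.388)) = 28.245987
iter 1: u=1.493858  f(a)=+3.694e+00  f'(a)=-2.760e+00  a ← 28.245987 − (+3.694e+00/-2.760e+00) = 29.584660
iter 2: u=1.426263  f(a)=+2.789e-01  f'(a)=-2.357e+00  a ← 29.584660 − (+2.789e-01/-2.357e+00) = 29.702953
iter 3: u=1.420583  f(a)=+1.876e-03  f'(a)=-2.326e+00  a ← 29.702953 − (+1.876e-03/-2.326e+00) = 29.703760
iter 4: u=1.420544  f(a)=+8.613e-08  f'(a)=-2.326e+00  a ← 29.703760 − (+8.613e-08/-2.326e+00) = 29.703760
iter 5: u=1.420544  f(a)=+2.842e-14  f'(a)=-2.326e+00  a ← 29.703760 − (+2.842e-14/-2.326e+00) = 29.703760
converged: |Δa| < 1e-12 after 5 iterations
sag = a·(cosh(S/(2a)) − 1) = 29.703760·(cosh(1.420544) − 1) = 35.361650
T_max/T_min = cosh(S/(2a)) = 2.190477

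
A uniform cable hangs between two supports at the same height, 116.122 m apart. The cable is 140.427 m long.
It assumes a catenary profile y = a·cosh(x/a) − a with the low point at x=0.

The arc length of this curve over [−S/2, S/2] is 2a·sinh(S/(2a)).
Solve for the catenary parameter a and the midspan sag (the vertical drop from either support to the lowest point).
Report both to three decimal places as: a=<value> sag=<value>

seed: a₀ = √(S³/(24(L−S))) = √(116.122³/(24·24.305)) = 51.810565
iter 1: u=1.120640  f(a)=+1.573e+00  f'(a)=-1.061e+00  a ← 51.810565 − (+1.573e+00/-1.061e+00) = 53.292100
iter 2: u=1.089486  f(a)=+6.998e-02  f'(a)=-9.689e-01  a ← 53.292100 − (+6.998e-02/-9.689e-01) = 53.364322
iter 3: u=1.088012  f(a)=+1.528e-04  f'(a)=-9.647e-01  a ← 53.364322 − (+1.528e-04/-9.647e-01) = 53.364480
iter 4: u=1.088008  f(a)=+7.327e-10  f'(a)=-9.647e-01  a ← 53.364480 − (+7.327e-10/-9.647e-01) = 53.364480
iter 5: u=1.088008  f(a)=+0.000e+00  f'(a)=-9.647e-01  a ← 53.364480 − (+0.000e+00/-9.647e-01) = 53.364480
converged: |Δa| < 1e-12 after 5 iterations
sag = a·(cosh(S/(2a)) − 1) = 53.364480·(cosh(1.088008) − 1) = 34.826808
T_max/T_min = cosh(S/(2a)) = 1.652622

a=53.364 sag=34.827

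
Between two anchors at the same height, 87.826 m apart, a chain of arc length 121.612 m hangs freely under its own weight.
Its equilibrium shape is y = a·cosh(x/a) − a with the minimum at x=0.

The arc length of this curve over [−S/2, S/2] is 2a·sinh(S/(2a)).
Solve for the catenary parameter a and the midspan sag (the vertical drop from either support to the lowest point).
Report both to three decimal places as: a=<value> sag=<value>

a=30.443 sag=37.558

seed: a₀ = √(S³/(24(L−S))) = √(87.826³/(24·33.786)) = 28.904179
iter 1: u=1.519261  f(a)=+4.120e+00  f'(a)=-2.924e+00  a ← 28.904179 − (+4.120e+00/-2.924e+00) = 30.313451
iter 2: u=1.448631  f(a)=+3.205e-01  f'(a)=-2.485e+00  a ← 30.313451 − (+3.205e-01/-2.485e+00) = 30.442427
iter 3: u=1.442493  f(a)=+2.301e-03  f'(a)=-2.450e+00  a ← 30.442427 − (+2.301e-03/-2.450e+00) = 30.443367
iter 4: u=1.442449  f(a)=+1.205e-07  f'(a)=-2.449e+00  a ← 30.443367 − (+1.205e-07/-2.449e+00) = 30.443367
iter 5: u=1.442449  f(a)=-2.842e-14  f'(a)=-2.449e+00  a ← 30.443367 − (-2.842e-14/-2.449e+00) = 30.443367
converged: |Δa| < 1e-12 after 5 iterations
sag = a·(cosh(S/(2a)) − 1) = 30.443367·(cosh(1.442449) − 1) = 37.557870
T_max/T_min = cosh(S/(2a)) = 2.233696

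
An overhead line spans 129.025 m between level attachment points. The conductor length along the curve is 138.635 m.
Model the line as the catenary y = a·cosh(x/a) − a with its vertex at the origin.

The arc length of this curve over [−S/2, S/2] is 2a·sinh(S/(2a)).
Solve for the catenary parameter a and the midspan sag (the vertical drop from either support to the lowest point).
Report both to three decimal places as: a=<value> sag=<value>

a=97.564 sag=22.118

seed: a₀ = √(S³/(24(L−S))) = √(129.025³/(24·9.610)) = 96.503594
iter 1: u=0.668498  f(a)=+2.170e-01  f'(a)=-2.082e-01  a ← 96.503594 − (+2.170e-01/-2.082e-01) = 97.545968
iter 2: u=0.661355  f(a)=+3.567e-03  f'(a)=-2.014e-01  a ← 97.545968 − (+3.567e-03/-2.014e-01) = 97.563675
iter 3: u=0.661235  f(a)=+9.989e-07  f'(a)=-2.013e-01  a ← 97.563675 − (+9.989e-07/-2.013e-01) = 97.563680
iter 4: u=0.661235  f(a)=+8.527e-14  f'(a)=-2.013e-01  a ← 97.563680 − (+8.527e-14/-2.013e-01) = 97.563680
converged: |Δa| < 1e-12 after 4 iterations
sag = a·(cosh(S/(2a)) − 1) = 97.563680·(cosh(0.661235) − 1) = 22.117511
T_max/T_min = cosh(S/(2a)) = 1.226698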